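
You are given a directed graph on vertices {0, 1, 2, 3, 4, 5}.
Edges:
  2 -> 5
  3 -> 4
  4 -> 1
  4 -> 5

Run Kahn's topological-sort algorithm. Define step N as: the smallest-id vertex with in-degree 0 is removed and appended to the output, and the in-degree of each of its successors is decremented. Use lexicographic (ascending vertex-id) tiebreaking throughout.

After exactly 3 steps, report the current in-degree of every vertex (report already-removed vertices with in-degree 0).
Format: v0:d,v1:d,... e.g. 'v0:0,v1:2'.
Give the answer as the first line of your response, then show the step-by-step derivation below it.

v0:0,v1:1,v2:0,v3:0,v4:0,v5:1

step 1: output 0; order=[0]; indeg=(0,1,0,0,1,2)
step 2: output 2; order=[0,2]; indeg=(0,1,0,0,1,1)
step 3: output 3; order=[0,2,3]; indeg=(0,1,0,0,0,1)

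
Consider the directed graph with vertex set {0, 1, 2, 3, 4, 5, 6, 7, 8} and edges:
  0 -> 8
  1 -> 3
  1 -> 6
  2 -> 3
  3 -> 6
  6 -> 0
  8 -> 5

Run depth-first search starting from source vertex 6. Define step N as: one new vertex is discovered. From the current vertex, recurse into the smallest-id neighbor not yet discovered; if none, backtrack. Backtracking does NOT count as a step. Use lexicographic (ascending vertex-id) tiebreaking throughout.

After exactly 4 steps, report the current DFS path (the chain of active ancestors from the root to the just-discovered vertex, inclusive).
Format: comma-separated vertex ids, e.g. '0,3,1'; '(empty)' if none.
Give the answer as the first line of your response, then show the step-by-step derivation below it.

6,0,8,5

step 1: discover 6; path=6; order=6
step 2: discover 0; path=6>0; order=6,0
step 3: discover 8; path=6>0>8; order=6,0,8
step 4: discover 5; path=6>0>8>5; order=6,0,8,5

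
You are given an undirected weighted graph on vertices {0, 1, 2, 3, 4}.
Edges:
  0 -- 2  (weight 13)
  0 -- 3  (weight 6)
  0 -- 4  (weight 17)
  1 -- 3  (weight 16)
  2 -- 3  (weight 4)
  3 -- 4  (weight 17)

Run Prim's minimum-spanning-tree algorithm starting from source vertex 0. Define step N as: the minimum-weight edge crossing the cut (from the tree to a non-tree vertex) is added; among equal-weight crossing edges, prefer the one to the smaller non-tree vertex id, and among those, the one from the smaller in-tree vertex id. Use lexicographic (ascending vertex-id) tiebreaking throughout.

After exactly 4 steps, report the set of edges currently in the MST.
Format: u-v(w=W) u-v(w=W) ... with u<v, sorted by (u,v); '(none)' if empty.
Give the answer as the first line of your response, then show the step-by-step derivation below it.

0-3(w=6) 0-4(w=17) 1-3(w=16) 2-3(w=4)

step 1: add edge 0-3 (w=6); MST = {0-3(w=6)}
step 2: add edge 2-3 (w=4); MST = {0-3(w=6) 2-3(w=4)}
step 3: add edge 1-3 (w=16); MST = {0-3(w=6) 1-3(w=16) 2-3(w=4)}
step 4: add edge 0-4 (w=17); MST = {0-3(w=6) 0-4(w=17) 1-3(w=16) 2-3(w=4)}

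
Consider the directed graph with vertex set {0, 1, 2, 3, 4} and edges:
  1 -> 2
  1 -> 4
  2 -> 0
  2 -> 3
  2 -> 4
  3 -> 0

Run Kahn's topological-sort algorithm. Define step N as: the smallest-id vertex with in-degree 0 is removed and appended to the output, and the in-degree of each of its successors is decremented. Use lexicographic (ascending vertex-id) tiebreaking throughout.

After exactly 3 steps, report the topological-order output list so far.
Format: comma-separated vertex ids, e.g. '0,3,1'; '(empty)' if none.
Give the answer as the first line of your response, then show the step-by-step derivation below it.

1,2,3

step 1: output 1; order=[1]; indeg=(2,0,0,1,1)
step 2: output 2; order=[1,2]; indeg=(1,0,0,0,0)
step 3: output 3; order=[1,2,3]; indeg=(0,0,0,0,0)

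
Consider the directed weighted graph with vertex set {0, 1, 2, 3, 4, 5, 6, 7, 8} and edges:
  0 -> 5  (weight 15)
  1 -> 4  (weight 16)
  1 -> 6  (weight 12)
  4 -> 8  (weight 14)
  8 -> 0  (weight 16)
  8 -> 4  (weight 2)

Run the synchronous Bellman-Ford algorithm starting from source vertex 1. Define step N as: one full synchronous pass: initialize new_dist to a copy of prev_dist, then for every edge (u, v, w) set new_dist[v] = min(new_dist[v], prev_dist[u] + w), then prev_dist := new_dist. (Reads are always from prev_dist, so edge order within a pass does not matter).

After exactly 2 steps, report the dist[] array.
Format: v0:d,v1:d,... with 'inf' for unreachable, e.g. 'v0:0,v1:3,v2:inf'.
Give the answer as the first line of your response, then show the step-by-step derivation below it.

v0:inf,v1:0,v2:inf,v3:inf,v4:16,v5:inf,v6:12,v7:inf,v8:30

step 1: dist = v0:inf,v1:0,v2:inf,v3:inf,v4:16,v5:inf,v6:12,v7:inf,v8:inf
step 2: dist = v0:inf,v1:0,v2:inf,v3:inf,v4:16,v5:inf,v6:12,v7:inf,v8:30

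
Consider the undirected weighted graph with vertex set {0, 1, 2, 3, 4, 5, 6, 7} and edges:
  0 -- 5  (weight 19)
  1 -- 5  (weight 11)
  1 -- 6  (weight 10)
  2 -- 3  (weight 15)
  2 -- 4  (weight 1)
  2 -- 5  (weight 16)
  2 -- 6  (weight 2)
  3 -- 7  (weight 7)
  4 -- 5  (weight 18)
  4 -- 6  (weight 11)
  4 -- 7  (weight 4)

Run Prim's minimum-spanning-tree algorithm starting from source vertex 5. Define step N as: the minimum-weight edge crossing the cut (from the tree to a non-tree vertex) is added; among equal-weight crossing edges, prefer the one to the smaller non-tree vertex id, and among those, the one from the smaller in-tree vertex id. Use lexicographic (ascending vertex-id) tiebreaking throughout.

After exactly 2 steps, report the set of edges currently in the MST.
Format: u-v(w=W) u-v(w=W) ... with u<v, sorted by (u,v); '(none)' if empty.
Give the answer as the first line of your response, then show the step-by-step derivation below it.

1-5(w=11) 1-6(w=10)

step 1: add edge 1-5 (w=11); MST = {1-5(w=11)}
step 2: add edge 1-6 (w=10); MST = {1-5(w=11) 1-6(w=10)}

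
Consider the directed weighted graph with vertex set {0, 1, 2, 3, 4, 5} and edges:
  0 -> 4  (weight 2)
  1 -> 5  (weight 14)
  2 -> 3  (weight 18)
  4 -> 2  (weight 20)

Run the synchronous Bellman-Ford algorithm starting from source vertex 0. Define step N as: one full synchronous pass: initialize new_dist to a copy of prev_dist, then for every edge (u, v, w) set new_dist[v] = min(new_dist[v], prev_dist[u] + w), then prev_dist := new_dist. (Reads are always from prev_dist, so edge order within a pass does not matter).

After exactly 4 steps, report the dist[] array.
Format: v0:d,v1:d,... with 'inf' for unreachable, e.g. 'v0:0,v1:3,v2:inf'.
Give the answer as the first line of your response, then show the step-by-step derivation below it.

v0:0,v1:inf,v2:22,v3:40,v4:2,v5:inf

step 1: dist = v0:0,v1:inf,v2:inf,v3:inf,v4:2,v5:inf
step 2: dist = v0:0,v1:inf,v2:22,v3:inf,v4:2,v5:inf
step 3: dist = v0:0,v1:inf,v2:22,v3:40,v4:2,v5:inf
step 4: dist = v0:0,v1:inf,v2:22,v3:40,v4:2,v5:inf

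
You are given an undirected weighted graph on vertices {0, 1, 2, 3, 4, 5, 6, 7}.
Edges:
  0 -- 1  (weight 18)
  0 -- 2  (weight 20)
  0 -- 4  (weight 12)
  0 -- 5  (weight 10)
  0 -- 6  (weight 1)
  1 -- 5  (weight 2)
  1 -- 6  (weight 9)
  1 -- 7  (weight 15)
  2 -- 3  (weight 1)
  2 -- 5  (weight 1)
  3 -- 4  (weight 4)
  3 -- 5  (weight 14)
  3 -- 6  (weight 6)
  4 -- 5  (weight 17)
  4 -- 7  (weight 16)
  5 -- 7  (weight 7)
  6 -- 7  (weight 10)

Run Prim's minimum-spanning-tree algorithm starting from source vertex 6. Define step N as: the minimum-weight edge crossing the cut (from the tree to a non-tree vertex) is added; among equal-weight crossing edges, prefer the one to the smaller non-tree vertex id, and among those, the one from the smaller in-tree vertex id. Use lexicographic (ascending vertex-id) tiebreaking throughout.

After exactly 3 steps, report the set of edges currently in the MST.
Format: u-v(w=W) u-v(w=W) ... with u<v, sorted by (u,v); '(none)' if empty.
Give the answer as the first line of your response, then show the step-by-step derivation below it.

0-6(w=1) 2-3(w=1) 3-6(w=6)

step 1: add edge 0-6 (w=1); MST = {0-6(w=1)}
step 2: add edge 3-6 (w=6); MST = {0-6(w=1) 3-6(w=6)}
step 3: add edge 2-3 (w=1); MST = {0-6(w=1) 2-3(w=1) 3-6(w=6)}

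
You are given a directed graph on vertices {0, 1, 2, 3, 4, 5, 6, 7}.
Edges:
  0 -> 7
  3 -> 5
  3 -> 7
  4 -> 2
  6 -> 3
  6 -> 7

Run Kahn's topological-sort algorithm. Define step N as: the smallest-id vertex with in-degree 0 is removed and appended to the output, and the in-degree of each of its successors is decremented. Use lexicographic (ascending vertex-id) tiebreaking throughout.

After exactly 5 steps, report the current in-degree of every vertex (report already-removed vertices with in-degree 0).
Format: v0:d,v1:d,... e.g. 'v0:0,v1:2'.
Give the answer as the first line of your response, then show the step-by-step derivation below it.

v0:0,v1:0,v2:0,v3:0,v4:0,v5:1,v6:0,v7:1

step 1: output 0; order=[0]; indeg=(0,0,1,1,0,1,0,2)
step 2: output 1; order=[0,1]; indeg=(0,0,1,1,0,1,0,2)
step 3: output 4; order=[0,1,4]; indeg=(0,0,0,1,0,1,0,2)
step 4: output 2; order=[0,1,4,2]; indeg=(0,0,0,1,0,1,0,2)
step 5: output 6; order=[0,1,4,2,6]; indeg=(0,0,0,0,0,1,0,1)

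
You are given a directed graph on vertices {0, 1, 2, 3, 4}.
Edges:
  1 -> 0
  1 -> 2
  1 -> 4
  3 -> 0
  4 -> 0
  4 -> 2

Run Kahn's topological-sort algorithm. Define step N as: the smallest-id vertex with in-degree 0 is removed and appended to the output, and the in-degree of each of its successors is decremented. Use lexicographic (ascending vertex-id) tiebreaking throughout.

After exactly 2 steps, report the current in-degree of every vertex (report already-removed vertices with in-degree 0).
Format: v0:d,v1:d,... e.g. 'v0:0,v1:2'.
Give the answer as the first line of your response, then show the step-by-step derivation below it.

v0:1,v1:0,v2:1,v3:0,v4:0

step 1: output 1; order=[1]; indeg=(2,0,1,0,0)
step 2: output 3; order=[1,3]; indeg=(1,0,1,0,0)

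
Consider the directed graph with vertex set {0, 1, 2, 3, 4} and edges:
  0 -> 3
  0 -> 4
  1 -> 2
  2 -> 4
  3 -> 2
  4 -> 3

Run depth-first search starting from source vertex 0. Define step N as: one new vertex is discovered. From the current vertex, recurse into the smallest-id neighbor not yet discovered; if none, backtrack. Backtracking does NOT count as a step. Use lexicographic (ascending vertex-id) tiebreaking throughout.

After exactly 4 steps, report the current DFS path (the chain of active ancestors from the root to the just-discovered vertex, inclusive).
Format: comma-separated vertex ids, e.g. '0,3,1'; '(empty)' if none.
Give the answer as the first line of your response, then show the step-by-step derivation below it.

0,3,2,4

step 1: discover 0; path=0; order=0
step 2: discover 3; path=0>3; order=0,3
step 3: discover 2; path=0>3>2; order=0,3,2
step 4: discover 4; path=0>3>2>4; order=0,3,2,4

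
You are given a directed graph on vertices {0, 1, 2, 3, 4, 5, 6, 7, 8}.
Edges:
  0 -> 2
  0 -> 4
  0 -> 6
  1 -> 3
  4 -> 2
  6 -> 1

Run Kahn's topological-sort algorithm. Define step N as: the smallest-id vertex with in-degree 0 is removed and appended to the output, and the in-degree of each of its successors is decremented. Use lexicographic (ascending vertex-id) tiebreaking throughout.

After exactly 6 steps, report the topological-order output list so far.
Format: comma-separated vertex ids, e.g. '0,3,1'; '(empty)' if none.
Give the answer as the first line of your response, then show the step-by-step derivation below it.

0,4,2,5,6,1

step 1: output 0; order=[0]; indeg=(0,1,1,1,0,0,0,0,0)
step 2: output 4; order=[0,4]; indeg=(0,1,0,1,0,0,0,0,0)
step 3: output 2; order=[0,4,2]; indeg=(0,1,0,1,0,0,0,0,0)
step 4: output 5; order=[0,4,2,5]; indeg=(0,1,0,1,0,0,0,0,0)
step 5: output 6; order=[0,4,2,5,6]; indeg=(0,0,0,1,0,0,0,0,0)
step 6: output 1; order=[0,4,2,5,6,1]; indeg=(0,0,0,0,0,0,0,0,0)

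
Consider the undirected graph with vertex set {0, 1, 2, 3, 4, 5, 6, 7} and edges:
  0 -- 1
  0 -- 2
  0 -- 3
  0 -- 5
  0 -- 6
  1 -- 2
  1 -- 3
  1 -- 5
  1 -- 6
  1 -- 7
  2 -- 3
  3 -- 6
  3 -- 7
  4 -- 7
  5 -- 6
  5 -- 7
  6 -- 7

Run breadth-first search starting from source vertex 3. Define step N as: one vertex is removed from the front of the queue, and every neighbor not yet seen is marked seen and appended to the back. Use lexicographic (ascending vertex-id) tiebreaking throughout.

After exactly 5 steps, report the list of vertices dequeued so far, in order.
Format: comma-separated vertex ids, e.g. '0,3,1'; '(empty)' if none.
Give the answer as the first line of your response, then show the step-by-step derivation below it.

3,0,1,2,6

step 1: dequeue 3; queue=[0,1,2,6,7]; order=3
step 2: dequeue 0; queue=[1,2,6,7,5]; order=3,0
step 3: dequeue 1; queue=[2,6,7,5]; order=3,0,1
step 4: dequeue 2; queue=[6,7,5]; order=3,0,1,2
step 5: dequeue 6; queue=[7,5]; order=3,0,1,2,6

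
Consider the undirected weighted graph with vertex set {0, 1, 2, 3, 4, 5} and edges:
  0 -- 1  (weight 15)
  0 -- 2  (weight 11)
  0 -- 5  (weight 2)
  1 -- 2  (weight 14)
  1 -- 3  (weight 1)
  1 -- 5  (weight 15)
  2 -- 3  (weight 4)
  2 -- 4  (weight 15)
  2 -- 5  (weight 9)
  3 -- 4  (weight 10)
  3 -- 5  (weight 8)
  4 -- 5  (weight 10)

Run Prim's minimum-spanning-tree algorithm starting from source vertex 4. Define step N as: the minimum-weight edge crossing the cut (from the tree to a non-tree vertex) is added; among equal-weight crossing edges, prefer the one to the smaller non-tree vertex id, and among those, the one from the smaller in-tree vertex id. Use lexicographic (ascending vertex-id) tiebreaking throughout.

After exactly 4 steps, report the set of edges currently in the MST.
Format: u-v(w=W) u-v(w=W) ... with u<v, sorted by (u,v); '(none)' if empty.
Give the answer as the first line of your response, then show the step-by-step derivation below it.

1-3(w=1) 2-3(w=4) 3-4(w=10) 3-5(w=8)

step 1: add edge 3-4 (w=10); MST = {3-4(w=10)}
step 2: add edge 1-3 (w=1); MST = {1-3(w=1) 3-4(w=10)}
step 3: add edge 2-3 (w=4); MST = {1-3(w=1) 2-3(w=4) 3-4(w=10)}
step 4: add edge 3-5 (w=8); MST = {1-3(w=1) 2-3(w=4) 3-4(w=10) 3-5(w=8)}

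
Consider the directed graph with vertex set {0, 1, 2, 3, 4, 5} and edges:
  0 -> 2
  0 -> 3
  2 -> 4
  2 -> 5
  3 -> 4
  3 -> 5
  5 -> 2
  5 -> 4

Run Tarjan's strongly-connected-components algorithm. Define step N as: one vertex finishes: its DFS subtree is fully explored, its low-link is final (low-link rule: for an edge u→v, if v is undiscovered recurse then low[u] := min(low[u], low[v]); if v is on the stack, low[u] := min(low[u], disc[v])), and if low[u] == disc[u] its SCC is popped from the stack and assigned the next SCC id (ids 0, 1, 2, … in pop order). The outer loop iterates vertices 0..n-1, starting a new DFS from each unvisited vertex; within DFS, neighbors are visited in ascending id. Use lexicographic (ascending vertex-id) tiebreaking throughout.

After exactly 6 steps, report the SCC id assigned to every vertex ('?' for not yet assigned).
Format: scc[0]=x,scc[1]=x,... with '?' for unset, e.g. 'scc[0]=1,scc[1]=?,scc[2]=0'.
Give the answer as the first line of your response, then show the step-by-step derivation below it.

scc[0]=3,scc[1]=4,scc[2]=1,scc[3]=2,scc[4]=0,scc[5]=1

step 1: low=(low[0]=0,low[1]=?,low[2]=1,low[3]=?,low[4]=2,low[5]=?); scc=(scc[0]=?,scc[1]=?,scc[2]=?,scc[3]=?,scc[4]=0,scc[5]=?)
step 2: low=(low[0]=0,low[1]=?,low[2]=1,low[3]=?,low[4]=2,low[5]=1); scc=(scc[0]=?,scc[1]=?,scc[2]=?,scc[3]=?,scc[4]=0,scc[5]=?)
step 3: low=(low[0]=0,low[1]=?,low[2]=1,low[3]=?,low[4]=2,low[5]=1); scc=(scc[0]=?,scc[1]=?,scc[2]=1,scc[3]=?,scc[4]=0,scc[5]=1)
step 4: low=(low[0]=0,low[1]=?,low[2]=1,low[3]=4,low[4]=2,low[5]=1); scc=(scc[0]=?,scc[1]=?,scc[2]=1,scc[3]=2,scc[4]=0,scc[5]=1)
step 5: low=(low[0]=0,low[1]=?,low[2]=1,low[3]=4,low[4]=2,low[5]=1); scc=(scc[0]=3,scc[1]=?,scc[2]=1,scc[3]=2,scc[4]=0,scc[5]=1)
step 6: low=(low[0]=0,low[1]=5,low[2]=1,low[3]=4,low[4]=2,low[5]=1); scc=(scc[0]=3,scc[1]=4,scc[2]=1,scc[3]=2,scc[4]=0,scc[5]=1)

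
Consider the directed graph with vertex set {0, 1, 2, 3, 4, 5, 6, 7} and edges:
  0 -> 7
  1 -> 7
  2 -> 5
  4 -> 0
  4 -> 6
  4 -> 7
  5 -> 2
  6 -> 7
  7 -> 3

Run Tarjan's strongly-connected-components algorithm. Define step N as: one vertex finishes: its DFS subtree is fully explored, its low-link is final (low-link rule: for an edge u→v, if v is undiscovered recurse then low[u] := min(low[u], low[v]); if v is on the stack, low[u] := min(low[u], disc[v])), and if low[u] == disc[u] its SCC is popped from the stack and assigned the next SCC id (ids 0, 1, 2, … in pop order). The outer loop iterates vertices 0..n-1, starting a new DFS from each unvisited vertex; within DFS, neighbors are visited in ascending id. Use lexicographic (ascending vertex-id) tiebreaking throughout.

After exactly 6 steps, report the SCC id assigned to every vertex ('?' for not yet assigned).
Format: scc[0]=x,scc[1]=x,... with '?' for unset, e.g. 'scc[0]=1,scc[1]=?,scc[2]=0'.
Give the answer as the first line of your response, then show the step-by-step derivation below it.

scc[0]=2,scc[1]=3,scc[2]=4,scc[3]=0,scc[4]=?,scc[5]=4,scc[6]=?,scc[7]=1

step 1: low=(low[0]=0,low[1]=?,low[2]=?,low[3]=2,low[4]=?,low[5]=?,low[6]=?,low[7]=1); scc=(scc[0]=?,scc[1]=?,scc[2]=?,scc[3]=0,scc[4]=?,scc[5]=?,scc[6]=?,scc[7]=?)
step 2: low=(low[0]=0,low[1]=?,low[2]=?,low[3]=2,low[4]=?,low[5]=?,low[6]=?,low[7]=1); scc=(scc[0]=?,scc[1]=?,scc[2]=?,scc[3]=0,scc[4]=?,scc[5]=?,scc[6]=?,scc[7]=1)
step 3: low=(low[0]=0,low[1]=?,low[2]=?,low[3]=2,low[4]=?,low[5]=?,low[6]=?,low[7]=1); scc=(scc[0]=2,scc[1]=?,scc[2]=?,scc[3]=0,scc[4]=?,scc[5]=?,scc[6]=?,scc[7]=1)
step 4: low=(low[0]=0,low[1]=3,low[2]=?,low[3]=2,low[4]=?,low[5]=?,low[6]=?,low[7]=1); scc=(scc[0]=2,scc[1]=3,scc[2]=?,scc[3]=0,scc[4]=?,scc[5]=?,scc[6]=?,scc[7]=1)
step 5: low=(low[0]=0,low[1]=3,low[2]=4,low[3]=2,low[4]=?,low[5]=4,low[6]=?,low[7]=1); scc=(scc[0]=2,scc[1]=3,scc[2]=?,scc[3]=0,scc[4]=?,scc[5]=?,scc[6]=?,scc[7]=1)
step 6: low=(low[0]=0,low[1]=3,low[2]=4,low[3]=2,low[4]=?,low[5]=4,low[6]=?,low[7]=1); scc=(scc[0]=2,scc[1]=3,scc[2]=4,scc[3]=0,scc[4]=?,scc[5]=4,scc[6]=?,scc[7]=1)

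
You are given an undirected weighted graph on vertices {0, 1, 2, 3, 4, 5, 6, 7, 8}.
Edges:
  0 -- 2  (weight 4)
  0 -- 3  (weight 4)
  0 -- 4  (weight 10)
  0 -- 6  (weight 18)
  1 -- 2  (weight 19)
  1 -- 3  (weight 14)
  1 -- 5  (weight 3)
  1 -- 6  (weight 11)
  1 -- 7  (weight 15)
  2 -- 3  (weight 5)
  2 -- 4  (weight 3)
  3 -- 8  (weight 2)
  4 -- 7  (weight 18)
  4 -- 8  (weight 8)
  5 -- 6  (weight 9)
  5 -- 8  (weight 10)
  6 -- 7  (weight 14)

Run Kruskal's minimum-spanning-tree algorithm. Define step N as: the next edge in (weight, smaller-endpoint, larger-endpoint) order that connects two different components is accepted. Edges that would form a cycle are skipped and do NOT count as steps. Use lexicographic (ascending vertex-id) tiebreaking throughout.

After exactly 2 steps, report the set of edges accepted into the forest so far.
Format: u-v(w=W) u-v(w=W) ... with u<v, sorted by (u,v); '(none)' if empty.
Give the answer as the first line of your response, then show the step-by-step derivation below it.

1-5(w=3) 3-8(w=2)

step 1: add edge 3-8 (w=2); MST = {3-8(w=2)}
step 2: add edge 1-5 (w=3); MST = {1-5(w=3) 3-8(w=2)}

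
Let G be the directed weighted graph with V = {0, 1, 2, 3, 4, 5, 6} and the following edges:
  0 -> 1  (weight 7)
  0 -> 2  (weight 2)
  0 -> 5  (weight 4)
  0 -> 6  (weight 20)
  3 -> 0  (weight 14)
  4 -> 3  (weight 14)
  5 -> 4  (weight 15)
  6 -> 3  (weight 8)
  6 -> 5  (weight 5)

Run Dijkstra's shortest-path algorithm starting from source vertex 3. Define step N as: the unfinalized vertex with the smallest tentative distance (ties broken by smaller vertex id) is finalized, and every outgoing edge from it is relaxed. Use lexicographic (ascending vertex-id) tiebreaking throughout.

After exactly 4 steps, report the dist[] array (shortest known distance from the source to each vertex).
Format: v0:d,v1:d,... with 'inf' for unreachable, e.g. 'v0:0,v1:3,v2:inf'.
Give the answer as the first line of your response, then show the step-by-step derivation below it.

v0:14,v1:21,v2:16,v3:0,v4:33,v5:18,v6:34

step 1: dist = v0:14,v1:inf,v2:inf,v3:0,v4:inf,v5:inf,v6:inf
step 2: dist = v0:14,v1:21,v2:16,v3:0,v4:inf,v5:18,v6:34
step 3: dist = v0:14,v1:21,v2:16,v3:0,v4:inf,v5:18,v6:34
step 4: dist = v0:14,v1:21,v2:16,v3:0,v4:33,v5:18,v6:34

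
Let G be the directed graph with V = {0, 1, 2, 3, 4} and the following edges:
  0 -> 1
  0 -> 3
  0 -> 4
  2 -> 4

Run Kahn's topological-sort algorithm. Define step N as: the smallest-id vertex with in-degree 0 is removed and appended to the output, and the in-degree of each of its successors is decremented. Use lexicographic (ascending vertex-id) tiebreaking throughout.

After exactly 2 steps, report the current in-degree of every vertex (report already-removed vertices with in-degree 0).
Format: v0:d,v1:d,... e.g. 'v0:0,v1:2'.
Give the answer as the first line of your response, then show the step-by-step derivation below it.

v0:0,v1:0,v2:0,v3:0,v4:1

step 1: output 0; order=[0]; indeg=(0,0,0,0,1)
step 2: output 1; order=[0,1]; indeg=(0,0,0,0,1)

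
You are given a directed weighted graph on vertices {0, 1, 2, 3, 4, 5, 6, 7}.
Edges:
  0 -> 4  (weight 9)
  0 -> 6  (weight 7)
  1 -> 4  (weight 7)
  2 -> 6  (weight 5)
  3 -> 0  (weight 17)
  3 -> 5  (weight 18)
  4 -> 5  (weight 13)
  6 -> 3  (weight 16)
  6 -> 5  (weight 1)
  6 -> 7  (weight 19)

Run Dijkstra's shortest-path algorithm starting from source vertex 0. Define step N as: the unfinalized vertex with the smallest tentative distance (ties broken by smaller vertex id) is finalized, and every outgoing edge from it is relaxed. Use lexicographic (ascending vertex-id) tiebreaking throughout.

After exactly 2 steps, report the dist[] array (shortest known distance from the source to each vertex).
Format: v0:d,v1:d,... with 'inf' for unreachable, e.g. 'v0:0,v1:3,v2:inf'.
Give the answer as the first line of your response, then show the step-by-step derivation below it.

v0:0,v1:inf,v2:inf,v3:23,v4:9,v5:8,v6:7,v7:26

step 1: dist = v0:0,v1:inf,v2:inf,v3:inf,v4:9,v5:inf,v6:7,v7:inf
step 2: dist = v0:0,v1:inf,v2:inf,v3:23,v4:9,v5:8,v6:7,v7:26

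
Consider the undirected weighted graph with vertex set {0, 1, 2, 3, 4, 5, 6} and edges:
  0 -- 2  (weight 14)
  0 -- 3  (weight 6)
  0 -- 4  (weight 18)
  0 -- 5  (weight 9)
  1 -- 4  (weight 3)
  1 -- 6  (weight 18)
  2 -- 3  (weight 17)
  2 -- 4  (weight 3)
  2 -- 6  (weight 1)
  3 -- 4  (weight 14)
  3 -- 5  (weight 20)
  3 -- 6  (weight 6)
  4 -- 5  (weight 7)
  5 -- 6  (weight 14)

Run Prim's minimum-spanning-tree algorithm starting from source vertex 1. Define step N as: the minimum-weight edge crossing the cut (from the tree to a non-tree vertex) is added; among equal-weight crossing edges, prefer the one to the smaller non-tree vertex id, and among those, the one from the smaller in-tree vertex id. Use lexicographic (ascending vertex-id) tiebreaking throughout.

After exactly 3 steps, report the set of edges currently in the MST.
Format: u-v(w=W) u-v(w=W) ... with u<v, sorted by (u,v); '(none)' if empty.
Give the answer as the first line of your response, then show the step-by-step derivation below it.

1-4(w=3) 2-4(w=3) 2-6(w=1)

step 1: add edge 1-4 (w=3); MST = {1-4(w=3)}
step 2: add edge 2-4 (w=3); MST = {1-4(w=3) 2-4(w=3)}
step 3: add edge 2-6 (w=1); MST = {1-4(w=3) 2-4(w=3) 2-6(w=1)}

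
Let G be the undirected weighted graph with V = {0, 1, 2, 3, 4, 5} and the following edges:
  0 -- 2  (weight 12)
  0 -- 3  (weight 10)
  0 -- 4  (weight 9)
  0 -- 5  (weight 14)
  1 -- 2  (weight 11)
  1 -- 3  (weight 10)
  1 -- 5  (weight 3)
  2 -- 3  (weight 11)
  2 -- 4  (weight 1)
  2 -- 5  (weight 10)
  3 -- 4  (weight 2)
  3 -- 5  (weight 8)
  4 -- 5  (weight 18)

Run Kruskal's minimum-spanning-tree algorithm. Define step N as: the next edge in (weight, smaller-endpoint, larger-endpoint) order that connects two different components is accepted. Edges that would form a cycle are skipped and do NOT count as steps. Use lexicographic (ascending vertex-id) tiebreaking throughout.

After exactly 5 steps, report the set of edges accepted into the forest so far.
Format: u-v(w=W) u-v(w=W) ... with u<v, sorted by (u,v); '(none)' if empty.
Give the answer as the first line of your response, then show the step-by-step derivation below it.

0-4(w=9) 1-5(w=3) 2-4(w=1) 3-4(w=2) 3-5(w=8)

step 1: add edge 2-4 (w=1); MST = {2-4(w=1)}
step 2: add edge 3-4 (w=2); MST = {2-4(w=1) 3-4(w=2)}
step 3: add edge 1-5 (w=3); MST = {1-5(w=3) 2-4(w=1) 3-4(w=2)}
step 4: add edge 3-5 (w=8); MST = {1-5(w=3) 2-4(w=1) 3-4(w=2) 3-5(w=8)}
step 5: add edge 0-4 (w=9); MST = {0-4(w=9) 1-5(w=3) 2-4(w=1) 3-4(w=2) 3-5(w=8)}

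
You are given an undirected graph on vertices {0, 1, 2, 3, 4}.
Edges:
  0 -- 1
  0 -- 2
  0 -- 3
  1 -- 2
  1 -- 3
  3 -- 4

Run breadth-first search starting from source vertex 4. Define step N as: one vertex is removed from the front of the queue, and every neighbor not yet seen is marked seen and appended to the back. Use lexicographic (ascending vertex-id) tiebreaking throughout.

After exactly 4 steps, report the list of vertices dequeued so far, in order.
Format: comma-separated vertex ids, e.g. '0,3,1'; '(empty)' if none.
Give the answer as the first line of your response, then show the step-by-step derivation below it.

4,3,0,1

step 1: dequeue 4; queue=[3]; order=4
step 2: dequeue 3; queue=[0,1]; order=4,3
step 3: dequeue 0; queue=[1,2]; order=4,3,0
step 4: dequeue 1; queue=[2]; order=4,3,0,1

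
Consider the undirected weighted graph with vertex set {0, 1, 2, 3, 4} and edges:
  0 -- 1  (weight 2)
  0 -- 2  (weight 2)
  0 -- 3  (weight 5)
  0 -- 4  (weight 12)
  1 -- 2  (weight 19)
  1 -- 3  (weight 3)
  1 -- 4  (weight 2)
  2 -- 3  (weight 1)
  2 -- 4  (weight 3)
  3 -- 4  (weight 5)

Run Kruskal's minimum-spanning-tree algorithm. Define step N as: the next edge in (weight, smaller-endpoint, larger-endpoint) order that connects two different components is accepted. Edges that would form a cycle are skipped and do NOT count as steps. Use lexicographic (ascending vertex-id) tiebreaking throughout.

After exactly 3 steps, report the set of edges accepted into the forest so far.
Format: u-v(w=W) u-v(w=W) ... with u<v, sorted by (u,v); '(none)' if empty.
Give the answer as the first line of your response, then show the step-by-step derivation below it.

0-1(w=2) 0-2(w=2) 2-3(w=1)

step 1: add edge 2-3 (w=1); MST = {2-3(w=1)}
step 2: add edge 0-1 (w=2); MST = {0-1(w=2) 2-3(w=1)}
step 3: add edge 0-2 (w=2); MST = {0-1(w=2) 0-2(w=2) 2-3(w=1)}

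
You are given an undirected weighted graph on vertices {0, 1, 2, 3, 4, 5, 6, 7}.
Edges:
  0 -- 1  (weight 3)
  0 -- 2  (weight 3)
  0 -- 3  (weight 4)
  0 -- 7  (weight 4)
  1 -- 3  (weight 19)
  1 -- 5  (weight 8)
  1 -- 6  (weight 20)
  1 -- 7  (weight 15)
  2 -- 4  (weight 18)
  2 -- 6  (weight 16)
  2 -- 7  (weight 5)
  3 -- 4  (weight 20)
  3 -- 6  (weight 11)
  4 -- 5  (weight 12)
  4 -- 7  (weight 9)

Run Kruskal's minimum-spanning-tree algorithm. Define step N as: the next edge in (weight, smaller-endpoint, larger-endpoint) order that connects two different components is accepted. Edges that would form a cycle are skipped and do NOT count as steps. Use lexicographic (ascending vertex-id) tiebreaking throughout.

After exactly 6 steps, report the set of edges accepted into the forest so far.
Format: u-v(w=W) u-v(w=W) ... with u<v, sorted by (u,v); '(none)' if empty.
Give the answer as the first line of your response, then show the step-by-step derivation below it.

0-1(w=3) 0-2(w=3) 0-3(w=4) 0-7(w=4) 1-5(w=8) 4-7(w=9)

step 1: add edge 0-1 (w=3); MST = {0-1(w=3)}
step 2: add edge 0-2 (w=3); MST = {0-1(w=3) 0-2(w=3)}
step 3: add edge 0-3 (w=4); MST = {0-1(w=3) 0-2(w=3) 0-3(w=4)}
step 4: add edge 0-7 (w=4); MST = {0-1(w=3) 0-2(w=3) 0-3(w=4) 0-7(w=4)}
step 5: add edge 1-5 (w=8); MST = {0-1(w=3) 0-2(w=3) 0-3(w=4) 0-7(w=4) 1-5(w=8)}
step 6: add edge 4-7 (w=9); MST = {0-1(w=3) 0-2(w=3) 0-3(w=4) 0-7(w=4) 1-5(w=8) 4-7(w=9)}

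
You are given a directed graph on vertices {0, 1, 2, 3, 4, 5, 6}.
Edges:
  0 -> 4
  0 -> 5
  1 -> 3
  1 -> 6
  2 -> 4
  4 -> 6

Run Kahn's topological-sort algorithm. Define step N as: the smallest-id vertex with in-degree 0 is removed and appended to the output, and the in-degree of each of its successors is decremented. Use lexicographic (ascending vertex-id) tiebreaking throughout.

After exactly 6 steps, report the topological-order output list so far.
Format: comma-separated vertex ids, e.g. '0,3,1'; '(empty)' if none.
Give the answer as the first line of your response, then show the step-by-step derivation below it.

0,1,2,3,4,5

step 1: output 0; order=[0]; indeg=(0,0,0,1,1,0,2)
step 2: output 1; order=[0,1]; indeg=(0,0,0,0,1,0,1)
step 3: output 2; order=[0,1,2]; indeg=(0,0,0,0,0,0,1)
step 4: output 3; order=[0,1,2,3]; indeg=(0,0,0,0,0,0,1)
step 5: output 4; order=[0,1,2,3,4]; indeg=(0,0,0,0,0,0,0)
step 6: output 5; order=[0,1,2,3,4,5]; indeg=(0,0,0,0,0,0,0)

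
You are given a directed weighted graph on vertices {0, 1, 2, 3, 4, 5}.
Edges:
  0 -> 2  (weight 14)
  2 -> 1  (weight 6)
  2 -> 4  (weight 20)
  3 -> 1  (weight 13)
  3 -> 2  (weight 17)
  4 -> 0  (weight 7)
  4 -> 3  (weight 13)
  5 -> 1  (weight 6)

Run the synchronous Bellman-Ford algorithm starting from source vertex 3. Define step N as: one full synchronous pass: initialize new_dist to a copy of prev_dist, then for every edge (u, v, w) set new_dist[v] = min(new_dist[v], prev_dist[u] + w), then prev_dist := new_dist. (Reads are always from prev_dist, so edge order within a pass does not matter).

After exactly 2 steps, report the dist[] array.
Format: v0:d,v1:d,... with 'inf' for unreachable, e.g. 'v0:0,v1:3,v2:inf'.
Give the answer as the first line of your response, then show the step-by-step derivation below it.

v0:inf,v1:13,v2:17,v3:0,v4:37,v5:inf

step 1: dist = v0:inf,v1:13,v2:17,v3:0,v4:inf,v5:inf
step 2: dist = v0:inf,v1:13,v2:17,v3:0,v4:37,v5:inf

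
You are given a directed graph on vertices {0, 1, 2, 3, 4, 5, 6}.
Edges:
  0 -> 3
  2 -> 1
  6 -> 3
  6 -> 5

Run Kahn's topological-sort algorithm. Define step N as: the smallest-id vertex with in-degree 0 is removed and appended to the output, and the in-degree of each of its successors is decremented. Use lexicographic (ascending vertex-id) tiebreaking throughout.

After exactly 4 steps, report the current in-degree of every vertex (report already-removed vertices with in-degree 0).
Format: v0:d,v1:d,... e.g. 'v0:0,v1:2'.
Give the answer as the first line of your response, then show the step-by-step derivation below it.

v0:0,v1:0,v2:0,v3:1,v4:0,v5:1,v6:0

step 1: output 0; order=[0]; indeg=(0,1,0,1,0,1,0)
step 2: output 2; order=[0,2]; indeg=(0,0,0,1,0,1,0)
step 3: output 1; order=[0,2,1]; indeg=(0,0,0,1,0,1,0)
step 4: output 4; order=[0,2,1,4]; indeg=(0,0,0,1,0,1,0)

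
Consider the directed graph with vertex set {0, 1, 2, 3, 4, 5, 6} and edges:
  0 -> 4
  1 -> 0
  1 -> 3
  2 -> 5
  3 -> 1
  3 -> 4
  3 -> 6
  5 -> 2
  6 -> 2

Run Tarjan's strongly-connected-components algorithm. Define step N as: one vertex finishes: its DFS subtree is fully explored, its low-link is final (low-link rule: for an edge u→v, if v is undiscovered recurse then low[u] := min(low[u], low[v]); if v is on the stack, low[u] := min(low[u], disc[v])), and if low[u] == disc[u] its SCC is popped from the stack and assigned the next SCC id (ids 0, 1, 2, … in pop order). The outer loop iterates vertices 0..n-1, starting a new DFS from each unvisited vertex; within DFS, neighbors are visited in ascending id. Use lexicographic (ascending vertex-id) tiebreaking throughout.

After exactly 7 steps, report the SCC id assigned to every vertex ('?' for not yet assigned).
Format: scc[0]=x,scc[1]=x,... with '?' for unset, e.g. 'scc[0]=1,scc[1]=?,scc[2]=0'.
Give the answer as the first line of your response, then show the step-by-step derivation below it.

scc[0]=1,scc[1]=4,scc[2]=2,scc[3]=4,scc[4]=0,scc[5]=2,scc[6]=3

step 1: low=(low[0]=0,low[1]=?,low[2]=?,low[3]=?,low[4]=1,low[5]=?,low[6]=?); scc=(scc[0]=?,scc[1]=?,scc[2]=?,scc[3]=?,scc[4]=0,scc[5]=?,scc[6]=?)
step 2: low=(low[0]=0,low[1]=?,low[2]=?,low[3]=?,low[4]=1,low[5]=?,low[6]=?); scc=(scc[0]=1,scc[1]=?,scc[2]=?,scc[3]=?,scc[4]=0,scc[5]=?,scc[6]=?)
step 3: low=(low[0]=0,low[1]=2,low[2]=5,low[3]=2,low[4]=1,low[5]=5,low[6]=4); scc=(scc[0]=1,scc[1]=?,scc[2]=?,scc[3]=?,scc[4]=0,scc[5]=?,scc[6]=?)
step 4: low=(low[0]=0,low[1]=2,low[2]=5,low[3]=2,low[4]=1,low[5]=5,low[6]=4); scc=(scc[0]=1,scc[1]=?,scc[2]=2,scc[3]=?,scc[4]=0,scc[5]=2,scc[6]=?)
step 5: low=(low[0]=0,low[1]=2,low[2]=5,low[3]=2,low[4]=1,low[5]=5,low[6]=4); scc=(scc[0]=1,scc[1]=?,scc[2]=2,scc[3]=?,scc[4]=0,scc[5]=2,scc[6]=3)
step 6: low=(low[0]=0,low[1]=2,low[2]=5,low[3]=2,low[4]=1,low[5]=5,low[6]=4); scc=(scc[0]=1,scc[1]=?,scc[2]=2,scc[3]=?,scc[4]=0,scc[5]=2,scc[6]=3)
step 7: low=(low[0]=0,low[1]=2,low[2]=5,low[3]=2,low[4]=1,low[5]=5,low[6]=4); scc=(scc[0]=1,scc[1]=4,scc[2]=2,scc[3]=4,scc[4]=0,scc[5]=2,scc[6]=3)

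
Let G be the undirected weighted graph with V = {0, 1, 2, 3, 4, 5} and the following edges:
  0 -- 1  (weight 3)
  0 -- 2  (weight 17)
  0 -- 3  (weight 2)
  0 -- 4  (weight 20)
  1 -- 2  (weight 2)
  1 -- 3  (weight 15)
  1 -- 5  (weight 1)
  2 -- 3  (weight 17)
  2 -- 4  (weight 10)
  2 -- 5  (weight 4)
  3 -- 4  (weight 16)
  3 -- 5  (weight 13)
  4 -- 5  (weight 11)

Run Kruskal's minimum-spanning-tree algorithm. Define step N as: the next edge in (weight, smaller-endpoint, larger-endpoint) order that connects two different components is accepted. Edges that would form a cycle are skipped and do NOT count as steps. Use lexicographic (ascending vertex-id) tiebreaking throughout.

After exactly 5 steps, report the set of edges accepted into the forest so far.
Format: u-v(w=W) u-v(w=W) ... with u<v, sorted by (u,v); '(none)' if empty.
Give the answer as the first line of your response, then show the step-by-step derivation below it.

0-1(w=3) 0-3(w=2) 1-2(w=2) 1-5(w=1) 2-4(w=10)

step 1: add edge 1-5 (w=1); MST = {1-5(w=1)}
step 2: add edge 0-3 (w=2); MST = {0-3(w=2) 1-5(w=1)}
step 3: add edge 1-2 (w=2); MST = {0-3(w=2) 1-2(w=2) 1-5(w=1)}
step 4: add edge 0-1 (w=3); MST = {0-1(w=3) 0-3(w=2) 1-2(w=2) 1-5(w=1)}
step 5: add edge 2-4 (w=10); MST = {0-1(w=3) 0-3(w=2) 1-2(w=2) 1-5(w=1) 2-4(w=10)}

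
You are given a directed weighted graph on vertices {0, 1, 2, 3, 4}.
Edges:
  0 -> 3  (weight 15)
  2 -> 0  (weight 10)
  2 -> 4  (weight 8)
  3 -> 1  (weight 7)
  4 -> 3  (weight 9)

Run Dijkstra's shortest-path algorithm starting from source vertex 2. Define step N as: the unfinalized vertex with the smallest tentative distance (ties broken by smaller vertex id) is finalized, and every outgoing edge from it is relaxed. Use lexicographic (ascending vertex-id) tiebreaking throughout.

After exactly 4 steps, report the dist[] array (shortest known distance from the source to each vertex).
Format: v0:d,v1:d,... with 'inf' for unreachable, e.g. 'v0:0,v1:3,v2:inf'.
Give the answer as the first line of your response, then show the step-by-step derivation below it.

v0:10,v1:24,v2:0,v3:17,v4:8

step 1: dist = v0:10,v1:inf,v2:0,v3:inf,v4:8
step 2: dist = v0:10,v1:inf,v2:0,v3:17,v4:8
step 3: dist = v0:10,v1:inf,v2:0,v3:17,v4:8
step 4: dist = v0:10,v1:24,v2:0,v3:17,v4:8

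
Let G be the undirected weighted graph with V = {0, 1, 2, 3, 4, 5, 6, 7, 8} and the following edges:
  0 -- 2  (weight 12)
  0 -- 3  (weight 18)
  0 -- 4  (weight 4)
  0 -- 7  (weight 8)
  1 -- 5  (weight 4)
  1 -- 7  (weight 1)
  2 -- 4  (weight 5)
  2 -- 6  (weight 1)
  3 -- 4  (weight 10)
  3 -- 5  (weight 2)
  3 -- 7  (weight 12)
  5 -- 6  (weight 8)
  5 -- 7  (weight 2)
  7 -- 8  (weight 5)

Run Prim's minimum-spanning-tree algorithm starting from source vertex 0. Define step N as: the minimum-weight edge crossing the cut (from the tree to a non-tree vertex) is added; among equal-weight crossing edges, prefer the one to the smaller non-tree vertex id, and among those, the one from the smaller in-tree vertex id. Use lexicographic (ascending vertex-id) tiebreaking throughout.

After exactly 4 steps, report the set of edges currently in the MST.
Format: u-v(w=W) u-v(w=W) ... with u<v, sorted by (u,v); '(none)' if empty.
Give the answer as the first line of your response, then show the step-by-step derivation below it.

0-4(w=4) 2-4(w=5) 2-6(w=1) 5-6(w=8)

step 1: add edge 0-4 (w=4); MST = {0-4(w=4)}
step 2: add edge 2-4 (w=5); MST = {0-4(w=4) 2-4(w=5)}
step 3: add edge 2-6 (w=1); MST = {0-4(w=4) 2-4(w=5) 2-6(w=1)}
step 4: add edge 5-6 (w=8); MST = {0-4(w=4) 2-4(w=5) 2-6(w=1) 5-6(w=8)}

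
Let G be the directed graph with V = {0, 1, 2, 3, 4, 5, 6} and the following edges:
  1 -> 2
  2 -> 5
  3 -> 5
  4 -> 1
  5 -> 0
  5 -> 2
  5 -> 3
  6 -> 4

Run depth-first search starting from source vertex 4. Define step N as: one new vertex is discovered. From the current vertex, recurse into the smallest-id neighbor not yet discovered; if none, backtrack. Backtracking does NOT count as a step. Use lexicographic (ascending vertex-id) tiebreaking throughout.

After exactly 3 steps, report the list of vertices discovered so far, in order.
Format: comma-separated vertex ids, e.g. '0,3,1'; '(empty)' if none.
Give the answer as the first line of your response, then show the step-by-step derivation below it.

4,1,2

step 1: discover 4; path=4; order=4
step 2: discover 1; path=4>1; order=4,1
step 3: discover 2; path=4>1>2; order=4,1,2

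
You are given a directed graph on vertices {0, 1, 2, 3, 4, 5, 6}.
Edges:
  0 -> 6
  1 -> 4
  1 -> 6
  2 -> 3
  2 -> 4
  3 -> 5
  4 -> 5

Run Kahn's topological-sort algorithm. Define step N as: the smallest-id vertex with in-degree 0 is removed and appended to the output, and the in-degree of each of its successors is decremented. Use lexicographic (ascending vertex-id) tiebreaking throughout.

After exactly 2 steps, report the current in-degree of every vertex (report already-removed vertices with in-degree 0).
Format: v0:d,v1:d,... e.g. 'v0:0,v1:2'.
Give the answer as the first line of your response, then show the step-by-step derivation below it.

v0:0,v1:0,v2:0,v3:1,v4:1,v5:2,v6:0

step 1: output 0; order=[0]; indeg=(0,0,0,1,2,2,1)
step 2: output 1; order=[0,1]; indeg=(0,0,0,1,1,2,0)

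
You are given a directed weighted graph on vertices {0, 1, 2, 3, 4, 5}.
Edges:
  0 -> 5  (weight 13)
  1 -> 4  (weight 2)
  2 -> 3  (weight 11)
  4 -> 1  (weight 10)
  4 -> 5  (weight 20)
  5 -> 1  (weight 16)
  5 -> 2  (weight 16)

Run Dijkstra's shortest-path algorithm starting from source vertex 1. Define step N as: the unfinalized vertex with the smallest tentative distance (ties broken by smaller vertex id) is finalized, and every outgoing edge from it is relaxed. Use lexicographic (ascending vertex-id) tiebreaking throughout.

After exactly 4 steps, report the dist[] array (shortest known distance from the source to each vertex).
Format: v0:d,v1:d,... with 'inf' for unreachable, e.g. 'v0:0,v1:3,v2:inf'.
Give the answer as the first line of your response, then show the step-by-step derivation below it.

v0:inf,v1:0,v2:38,v3:49,v4:2,v5:22

step 1: dist = v0:inf,v1:0,v2:inf,v3:inf,v4:2,v5:inf
step 2: dist = v0:inf,v1:0,v2:inf,v3:inf,v4:2,v5:22
step 3: dist = v0:inf,v1:0,v2:38,v3:inf,v4:2,v5:22
step 4: dist = v0:inf,v1:0,v2:38,v3:49,v4:2,v5:22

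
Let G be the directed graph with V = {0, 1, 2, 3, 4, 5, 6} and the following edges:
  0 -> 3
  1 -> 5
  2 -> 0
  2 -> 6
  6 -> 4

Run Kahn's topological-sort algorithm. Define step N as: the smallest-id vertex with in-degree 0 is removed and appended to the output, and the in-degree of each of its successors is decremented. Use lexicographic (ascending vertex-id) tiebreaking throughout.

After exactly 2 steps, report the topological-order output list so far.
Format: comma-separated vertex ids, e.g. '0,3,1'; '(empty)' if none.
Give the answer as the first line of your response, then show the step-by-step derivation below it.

1,2

step 1: output 1; order=[1]; indeg=(1,0,0,1,1,0,1)
step 2: output 2; order=[1,2]; indeg=(0,0,0,1,1,0,0)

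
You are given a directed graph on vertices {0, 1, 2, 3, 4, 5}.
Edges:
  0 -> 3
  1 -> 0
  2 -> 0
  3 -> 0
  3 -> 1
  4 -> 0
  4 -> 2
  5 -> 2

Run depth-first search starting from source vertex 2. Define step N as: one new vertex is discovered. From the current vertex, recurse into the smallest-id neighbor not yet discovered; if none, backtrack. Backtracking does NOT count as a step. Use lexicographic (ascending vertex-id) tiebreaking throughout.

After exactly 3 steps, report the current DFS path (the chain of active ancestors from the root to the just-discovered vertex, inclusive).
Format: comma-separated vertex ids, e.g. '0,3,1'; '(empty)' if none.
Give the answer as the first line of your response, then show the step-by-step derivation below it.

2,0,3

step 1: discover 2; path=2; order=2
step 2: discover 0; path=2>0; order=2,0
step 3: discover 3; path=2>0>3; order=2,0,3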